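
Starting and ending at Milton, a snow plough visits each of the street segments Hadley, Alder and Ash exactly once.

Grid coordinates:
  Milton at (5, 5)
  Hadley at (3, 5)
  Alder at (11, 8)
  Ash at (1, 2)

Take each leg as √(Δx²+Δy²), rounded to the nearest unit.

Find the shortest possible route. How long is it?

With 3 stops there are 3!/2 = 3 distinct round trips (a route and its reverse cost the same).
Milton→Hadley→Alder→Ash→Milton: 2+9+12+5 = 28
Milton→Hadley→Ash→Alder→Milton: 2+4+12+7 = 25
Milton→Alder→Hadley→Ash→Milton: 7+9+4+5 = 25
The minimum is 25.
One optimal route: Milton → Hadley → Ash → Alder → Milton (or its reverse).

Shortest round trip = 25.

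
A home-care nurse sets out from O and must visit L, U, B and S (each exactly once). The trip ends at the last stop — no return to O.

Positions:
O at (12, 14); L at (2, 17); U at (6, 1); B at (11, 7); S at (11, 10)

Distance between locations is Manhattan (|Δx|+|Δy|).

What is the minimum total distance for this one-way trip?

There are 4! = 24 possible orderings.
O → L → U → B → S: 13+20+11+3 = 47
O → L → U → S → B: 13+20+14+3 = 50
O → L → B → U → S: 13+19+11+14 = 57
O → L → B → S → U: 13+19+3+14 = 49
O → L → S → U → B: 13+16+14+11 = 54
O → L → S → B → U: 13+16+3+11 = 43
O → U → L → B → S: 19+20+19+3 = 61
O → U → L → S → B: 19+20+16+3 = 58
O → U → B → L → S: 19+11+19+16 = 65
O → U → B → S → L: 19+11+3+16 = 49
O → U → S → L → B: 19+14+16+19 = 68
O → U → S → B → L: 19+14+3+19 = 55
O → B → L → U → S: 8+19+20+14 = 61
O → B → L → S → U: 8+19+16+14 = 57
… (10 more)
O → S → B → U → L: 5+3+11+20 = 39  ← best
The minimum is 39.
One shortest path: O → S → B → U → L.

Minimum one-way distance = 39.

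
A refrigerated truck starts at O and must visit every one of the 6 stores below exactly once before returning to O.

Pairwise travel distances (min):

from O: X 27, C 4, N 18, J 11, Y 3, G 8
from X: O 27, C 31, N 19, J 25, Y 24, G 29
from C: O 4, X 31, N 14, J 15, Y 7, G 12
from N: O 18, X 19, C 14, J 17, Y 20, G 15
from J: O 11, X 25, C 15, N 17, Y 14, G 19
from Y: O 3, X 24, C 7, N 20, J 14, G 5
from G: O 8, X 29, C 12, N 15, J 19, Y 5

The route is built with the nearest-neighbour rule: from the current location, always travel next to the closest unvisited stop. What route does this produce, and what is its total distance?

From O: distances to unvisited — Y=3, C=4, G=8, J=11, N=18, X=27. Nearest is Y (3).
From Y: distances to unvisited — G=5, C=7, J=14, N=20, X=24. Nearest is G (5).
From G: distances to unvisited — C=12, N=15, J=19, X=29. Nearest is C (12).
From C: distances to unvisited — N=14, J=15, X=31. Nearest is N (14).
From N: distances to unvisited — J=17, X=19. Nearest is J (17).
From J: distances to unvisited — X=25. Nearest is X (25).
Return X→O: 27.
Total = 3 + 5 + 12 + 14 + 17 + 25 + 27 = 103.

Nearest-neighbour total = 103 min; route O → Y → G → C → N → J → X → O.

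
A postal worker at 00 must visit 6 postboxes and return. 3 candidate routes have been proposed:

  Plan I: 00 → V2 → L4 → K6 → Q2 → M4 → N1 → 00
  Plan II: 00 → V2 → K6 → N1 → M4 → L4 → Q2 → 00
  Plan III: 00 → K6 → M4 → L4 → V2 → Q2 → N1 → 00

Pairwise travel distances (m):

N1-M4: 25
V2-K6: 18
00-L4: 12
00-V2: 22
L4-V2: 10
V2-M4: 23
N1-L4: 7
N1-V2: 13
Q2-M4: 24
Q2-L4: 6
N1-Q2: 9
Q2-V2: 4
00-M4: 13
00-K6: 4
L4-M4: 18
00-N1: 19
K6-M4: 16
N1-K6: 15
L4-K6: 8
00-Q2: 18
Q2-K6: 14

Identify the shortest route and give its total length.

Shortest is Plan III, total 80 m.

Plan I: 22 + 10 + 8 + 14 + 24 + 25 + 19 = 122
Plan II: 22 + 18 + 15 + 25 + 18 + 6 + 18 = 122
Plan III: 4 + 16 + 18 + 10 + 4 + 9 + 19 = 80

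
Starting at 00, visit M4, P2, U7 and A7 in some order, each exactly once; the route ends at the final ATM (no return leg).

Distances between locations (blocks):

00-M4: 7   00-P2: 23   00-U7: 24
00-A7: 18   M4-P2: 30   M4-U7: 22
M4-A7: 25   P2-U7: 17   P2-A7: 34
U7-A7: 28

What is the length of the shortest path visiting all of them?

77 blocks — the minimum one-way total.

There are 4! = 24 possible orderings.
00 - M4 - P2 - U7 - A7: 7+30+17+28 = 82
00 - M4 - P2 - A7 - U7: 7+30+34+28 = 99
00 - M4 - U7 - P2 - A7: 7+22+17+34 = 80
00 - M4 - U7 - A7 - P2: 7+22+28+34 = 91
00 - M4 - A7 - P2 - U7: 7+25+34+17 = 83
00 - M4 - A7 - U7 - P2: 7+25+28+17 = 77
00 - P2 - M4 - U7 - A7: 23+30+22+28 = 103
00 - P2 - M4 - A7 - U7: 23+30+25+28 = 106
00 - P2 - U7 - M4 - A7: 23+17+22+25 = 87
00 - P2 - U7 - A7 - M4: 23+17+28+25 = 93
00 - P2 - A7 - M4 - U7: 23+34+25+22 = 104
00 - P2 - A7 - U7 - M4: 23+34+28+22 = 107
00 - U7 - M4 - P2 - A7: 24+22+30+34 = 110
00 - U7 - M4 - A7 - P2: 24+22+25+34 = 105
… (10 more)
The minimum is 77.
One shortest path: 00 → M4 → A7 → U7 → P2.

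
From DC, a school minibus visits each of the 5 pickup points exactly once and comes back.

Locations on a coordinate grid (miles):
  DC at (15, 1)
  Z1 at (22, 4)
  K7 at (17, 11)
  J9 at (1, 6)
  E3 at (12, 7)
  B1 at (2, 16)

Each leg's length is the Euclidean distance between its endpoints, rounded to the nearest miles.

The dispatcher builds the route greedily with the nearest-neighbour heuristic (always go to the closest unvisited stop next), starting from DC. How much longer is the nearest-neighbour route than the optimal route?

DC: E3=7, Z1=8, K7=10, J9=15, B1=20 ⇒ E3
E3: K7=6, Z1=10, J9=11, B1=13 ⇒ K7
K7: Z1=9, B1=16, J9=17 ⇒ Z1
Z1: J9=21, B1=23 ⇒ J9
J9: B1=10 ⇒ B1
NN route DC → E3 → K7 → Z1 → J9 → B1 → DC costs 73.
Optimal: DC → Z1 → K7 → E3 → B1 → J9 → DC costs 61 (by enumerating all 60 distinct tours).
Excess = 73 − 61 = 12.

Excess over optimum: 12 miles.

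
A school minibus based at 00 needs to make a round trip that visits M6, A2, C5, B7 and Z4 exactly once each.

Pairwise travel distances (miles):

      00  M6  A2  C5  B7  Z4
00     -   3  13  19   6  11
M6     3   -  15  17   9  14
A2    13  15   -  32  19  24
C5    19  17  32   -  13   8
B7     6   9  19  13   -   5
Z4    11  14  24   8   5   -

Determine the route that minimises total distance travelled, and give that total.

00→M6→A2→C5→B7→Z4→00: 3+15+32+13+5+11 = 79
00→M6→A2→C5→Z4→B7→00: 3+15+32+8+5+6 = 69
00→M6→A2→B7→C5→Z4→00: 3+15+19+13+8+11 = 69
00→M6→A2→B7→Z4→C5→00: 3+15+19+5+8+19 = 69
00→M6→A2→Z4→C5→B7→00: 3+15+24+8+13+6 = 69
00→M6→A2→Z4→B7→C5→00: 3+15+24+5+13+19 = 79
00→M6→C5→A2→B7→Z4→00: 3+17+32+19+5+11 = 87
00→M6→C5→A2→Z4→B7→00: 3+17+32+24+5+6 = 87
00→M6→C5→B7→A2→Z4→00: 3+17+13+19+24+11 = 87
00→M6→C5→B7→Z4→A2→00: 3+17+13+5+24+13 = 75
00→M6→C5→Z4→A2→B7→00: 3+17+8+24+19+6 = 77
00→M6→C5→Z4→B7→A2→00: 3+17+8+5+19+13 = 65
00→M6→B7→A2→C5→Z4→00: 3+9+19+32+8+11 = 82
00→M6→B7→A2→Z4→C5→00: 3+9+19+24+8+19 = 82
… (46 more)
00→A2→M6→C5→Z4→B7→00: 13+15+17+8+5+6 = 64  ← best
The minimum is 64.
One optimal route: 00 → A2 → M6 → C5 → Z4 → B7 → 00 (or its reverse).

Minimum total distance: 64 miles.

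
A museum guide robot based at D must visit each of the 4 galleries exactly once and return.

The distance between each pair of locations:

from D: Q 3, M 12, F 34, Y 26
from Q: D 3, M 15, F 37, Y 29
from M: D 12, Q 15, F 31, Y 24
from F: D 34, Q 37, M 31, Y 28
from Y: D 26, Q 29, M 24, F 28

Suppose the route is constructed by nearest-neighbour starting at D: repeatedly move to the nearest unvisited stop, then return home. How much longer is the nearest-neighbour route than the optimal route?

From D: Q=3, M=12, Y=26, F=34 → choose Q (3).
From Q: M=15, Y=29, F=37 → choose M (15).
From M: Y=24, F=31 → choose Y (24).
From Y: F=28 → choose F (28).
NN route D → Q → M → Y → F → D costs 104.
Optimal: D → Q → M → F → Y → D costs 103 (by enumerating all 12 distinct tours).
Excess = 104 − 103 = 1.

The nearest-neighbour route is 1 longer than optimal.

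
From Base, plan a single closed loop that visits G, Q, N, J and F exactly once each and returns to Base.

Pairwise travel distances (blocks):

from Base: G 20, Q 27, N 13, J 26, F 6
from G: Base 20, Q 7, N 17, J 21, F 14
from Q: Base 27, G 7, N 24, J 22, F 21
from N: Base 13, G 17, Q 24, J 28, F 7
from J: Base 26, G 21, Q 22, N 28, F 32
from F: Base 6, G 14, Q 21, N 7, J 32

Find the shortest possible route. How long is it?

Shortest round trip = 85 blocks.

Base→G→Q→N→J→F→Base: 20+7+24+28+32+6 = 117
Base→G→Q→N→F→J→Base: 20+7+24+7+32+26 = 116
Base→G→Q→J→N→F→Base: 20+7+22+28+7+6 = 90
Base→G→Q→J→F→N→Base: 20+7+22+32+7+13 = 101
Base→G→Q→F→N→J→Base: 20+7+21+7+28+26 = 109
Base→G→Q→F→J→N→Base: 20+7+21+32+28+13 = 121
Base→G→N→Q→J→F→Base: 20+17+24+22+32+6 = 121
Base→G→N→Q→F→J→Base: 20+17+24+21+32+26 = 140
Base→G→N→J→Q→F→Base: 20+17+28+22+21+6 = 114
Base→G→N→J→F→Q→Base: 20+17+28+32+21+27 = 145
Base→G→N→F→Q→J→Base: 20+17+7+21+22+26 = 113
Base→G→N→F→J→Q→Base: 20+17+7+32+22+27 = 125
Base→G→J→Q→N→F→Base: 20+21+22+24+7+6 = 100
Base→G→J→Q→F→N→Base: 20+21+22+21+7+13 = 104
… (46 more)
Base→J→Q→G→N→F→Base: 26+22+7+17+7+6 = 85  ← best
The minimum is 85.
One optimal route: Base → J → Q → G → N → F → Base (or its reverse).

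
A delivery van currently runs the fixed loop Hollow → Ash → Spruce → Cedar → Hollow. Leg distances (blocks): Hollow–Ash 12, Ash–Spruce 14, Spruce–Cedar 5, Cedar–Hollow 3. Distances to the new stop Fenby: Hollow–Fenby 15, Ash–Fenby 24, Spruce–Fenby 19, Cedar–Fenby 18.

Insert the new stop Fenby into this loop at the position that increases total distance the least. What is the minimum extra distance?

Minimum extra distance: 27 blocks, inserting Fenby between Hollow and Ash.

Insertion cost between consecutive stops i–j is d(i,Fenby) + d(Fenby,j) − d(i,j):
  between Hollow and Ash: 15 + 24 − 12 = 27
  between Ash and Spruce: 24 + 19 − 14 = 29
  between Spruce and Cedar: 19 + 18 − 5 = 32
  between Cedar and Hollow: 18 + 15 − 3 = 30
Cheapest insertion is between Hollow and Ash, adding 27.
New total = 34 + 27 = 61.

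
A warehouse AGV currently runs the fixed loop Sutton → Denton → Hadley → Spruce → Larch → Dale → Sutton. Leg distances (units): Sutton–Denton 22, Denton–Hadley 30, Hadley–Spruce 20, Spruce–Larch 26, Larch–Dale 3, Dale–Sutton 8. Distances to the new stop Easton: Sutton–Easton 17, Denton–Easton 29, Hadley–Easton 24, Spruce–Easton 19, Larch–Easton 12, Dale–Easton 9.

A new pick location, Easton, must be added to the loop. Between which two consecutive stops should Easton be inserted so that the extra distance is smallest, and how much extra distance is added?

Insertion cost between consecutive stops i–j is d(i,Easton) + d(Easton,j) − d(i,j):
  between Sutton and Denton: 17 + 29 − 22 = 24
  between Denton and Hadley: 29 + 24 − 30 = 23
  between Hadley and Spruce: 24 + 19 − 20 = 23
  between Spruce and Larch: 19 + 12 − 26 = 5
  between Larch and Dale: 12 + 9 − 3 = 18
  between Dale and Sutton: 9 + 17 − 8 = 18
Cheapest insertion is between Spruce and Larch, adding 5.
New total = 109 + 5 = 114.

Minimum extra distance: 5, inserting Easton between Spruce and Larch.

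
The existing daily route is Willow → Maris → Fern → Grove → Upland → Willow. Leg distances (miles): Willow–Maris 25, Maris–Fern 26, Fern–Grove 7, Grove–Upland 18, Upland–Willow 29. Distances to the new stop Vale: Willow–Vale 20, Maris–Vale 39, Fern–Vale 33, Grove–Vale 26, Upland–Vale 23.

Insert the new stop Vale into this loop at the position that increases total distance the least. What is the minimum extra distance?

Insertion cost between consecutive stops i–j is d(i,Vale) + d(Vale,j) − d(i,j):
  between Willow and Maris: 20 + 39 − 25 = 34
  between Maris and Fern: 39 + 33 − 26 = 46
  between Fern and Grove: 33 + 26 − 7 = 52
  between Grove and Upland: 26 + 23 − 18 = 31
  between Upland and Willow: 23 + 20 − 29 = 14
Cheapest insertion is between Upland and Willow, adding 14.
New total = 105 + 14 = 119.

Adding 14 miles by placing Vale on the Upland–Willow leg.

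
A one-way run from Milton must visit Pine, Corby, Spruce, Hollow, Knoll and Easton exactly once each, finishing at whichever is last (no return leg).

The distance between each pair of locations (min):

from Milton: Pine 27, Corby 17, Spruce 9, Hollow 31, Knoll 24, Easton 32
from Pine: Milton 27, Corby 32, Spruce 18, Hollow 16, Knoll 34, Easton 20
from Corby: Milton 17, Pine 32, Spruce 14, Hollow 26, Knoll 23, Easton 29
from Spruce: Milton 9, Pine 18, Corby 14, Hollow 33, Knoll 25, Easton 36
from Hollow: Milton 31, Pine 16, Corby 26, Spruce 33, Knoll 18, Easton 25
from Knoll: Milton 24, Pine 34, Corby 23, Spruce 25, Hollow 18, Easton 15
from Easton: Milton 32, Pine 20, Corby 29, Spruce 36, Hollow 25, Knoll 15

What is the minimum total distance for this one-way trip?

Shortest open route: 97 min.

There are 6! = 720 possible orderings.
Milton→Pine→Corby→Spruce→Hollow→Knoll→Easton: 27+32+14+33+18+15 = 139
Milton→Pine→Corby→Spruce→Hollow→Easton→Knoll: 27+32+14+33+25+15 = 146
Milton→Pine→Corby→Spruce→Knoll→Hollow→Easton: 27+32+14+25+18+25 = 141
Milton→Pine→Corby→Spruce→Knoll→Easton→Hollow: 27+32+14+25+15+25 = 138
Milton→Pine→Corby→Spruce→Easton→Hollow→Knoll: 27+32+14+36+25+18 = 152
Milton→Pine→Corby→Spruce→Easton→Knoll→Hollow: 27+32+14+36+15+18 = 142
Milton→Pine→Corby→Hollow→Spruce→Knoll→Easton: 27+32+26+33+25+15 = 158
Milton→Pine→Corby→Hollow→Spruce→Easton→Knoll: 27+32+26+33+36+15 = 169
… (712 more)
Milton→Spruce→Corby→Knoll→Easton→Pine→Hollow: 9+14+23+15+20+16 = 97  ← best
The minimum is 97.
One shortest path: Milton → Spruce → Corby → Knoll → Easton → Pine → Hollow.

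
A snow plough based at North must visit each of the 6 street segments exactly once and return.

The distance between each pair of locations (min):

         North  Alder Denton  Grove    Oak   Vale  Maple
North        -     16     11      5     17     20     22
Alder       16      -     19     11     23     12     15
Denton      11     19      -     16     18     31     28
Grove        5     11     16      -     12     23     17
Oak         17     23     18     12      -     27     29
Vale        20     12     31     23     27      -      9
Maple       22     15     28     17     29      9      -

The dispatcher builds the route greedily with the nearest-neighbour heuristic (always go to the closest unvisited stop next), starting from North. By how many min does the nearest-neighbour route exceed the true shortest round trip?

North: Grove=5, Denton=11, Alder=16, Oak=17, Vale=20, Maple=22 ⇒ Grove
Grove: Alder=11, Oak=12, Denton=16, Maple=17, Vale=23 ⇒ Alder
Alder: Vale=12, Maple=15, Denton=19, Oak=23 ⇒ Vale
Vale: Maple=9, Oak=27, Denton=31 ⇒ Maple
Maple: Denton=28, Oak=29 ⇒ Denton
Denton: Oak=18 ⇒ Oak
NN route North → Grove → Alder → Vale → Maple → Denton → Oak → North costs 100.
Optimal: North → Alder → Vale → Maple → Grove → Oak → Denton → North costs 95 (by enumerating all 360 distinct tours).
Excess = 100 − 95 = 5.

The nearest-neighbour route is 5 min longer than optimal.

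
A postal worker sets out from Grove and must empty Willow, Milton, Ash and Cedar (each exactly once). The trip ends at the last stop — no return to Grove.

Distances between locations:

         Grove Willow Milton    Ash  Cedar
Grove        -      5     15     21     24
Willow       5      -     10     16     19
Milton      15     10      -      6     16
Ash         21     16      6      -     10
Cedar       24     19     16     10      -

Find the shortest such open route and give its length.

There are 4! = 24 possible orderings.
Grove→Willow→Milton→Ash→Cedar: 5+10+6+10 = 31
Grove→Willow→Milton→Cedar→Ash: 5+10+16+10 = 41
Grove→Willow→Ash→Milton→Cedar: 5+16+6+16 = 43
Grove→Willow→Ash→Cedar→Milton: 5+16+10+16 = 47
Grove→Willow→Cedar→Milton→Ash: 5+19+16+6 = 46
Grove→Willow→Cedar→Ash→Milton: 5+19+10+6 = 40
Grove→Milton→Willow→Ash→Cedar: 15+10+16+10 = 51
Grove→Milton→Willow→Cedar→Ash: 15+10+19+10 = 54
Grove→Milton→Ash→Willow→Cedar: 15+6+16+19 = 56
Grove→Milton→Ash→Cedar→Willow: 15+6+10+19 = 50
Grove→Milton→Cedar→Willow→Ash: 15+16+19+16 = 66
Grove→Milton→Cedar→Ash→Willow: 15+16+10+16 = 57
Grove→Ash→Willow→Milton→Cedar: 21+16+10+16 = 63
Grove→Ash→Willow→Cedar→Milton: 21+16+19+16 = 72
… (10 more)
The minimum is 31.
One shortest path: Grove → Willow → Milton → Ash → Cedar.

Minimum one-way distance = 31.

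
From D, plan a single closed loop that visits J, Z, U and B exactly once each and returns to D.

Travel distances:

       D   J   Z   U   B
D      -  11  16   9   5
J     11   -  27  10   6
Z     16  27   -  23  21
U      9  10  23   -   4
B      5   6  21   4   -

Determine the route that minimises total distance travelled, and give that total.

D → J → Z → U → B → D: 11+27+23+4+5 = 70
D → J → Z → B → U → D: 11+27+21+4+9 = 72
D → J → U → Z → B → D: 11+10+23+21+5 = 70
D → J → U → B → Z → D: 11+10+4+21+16 = 62
D → J → B → Z → U → D: 11+6+21+23+9 = 70
D → J → B → U → Z → D: 11+6+4+23+16 = 60
D → Z → J → U → B → D: 16+27+10+4+5 = 62
D → Z → J → B → U → D: 16+27+6+4+9 = 62
D → Z → U → J → B → D: 16+23+10+6+5 = 60
D → Z → B → J → U → D: 16+21+6+10+9 = 62
D → U → J → Z → B → D: 9+10+27+21+5 = 72
D → U → Z → J → B → D: 9+23+27+6+5 = 70
The minimum is 60.
One optimal route: D → J → B → U → Z → D (or its reverse).

60 — the shortest possible round trip.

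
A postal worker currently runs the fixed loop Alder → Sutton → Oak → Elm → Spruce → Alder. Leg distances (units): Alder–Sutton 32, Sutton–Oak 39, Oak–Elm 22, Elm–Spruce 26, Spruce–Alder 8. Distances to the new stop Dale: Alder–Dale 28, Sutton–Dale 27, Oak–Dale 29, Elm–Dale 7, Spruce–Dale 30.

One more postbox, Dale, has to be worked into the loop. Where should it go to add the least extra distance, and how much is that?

Insertion cost between consecutive stops i–j is d(i,Dale) + d(Dale,j) − d(i,j):
  between Alder and Sutton: 28 + 27 − 32 = 23
  between Sutton and Oak: 27 + 29 − 39 = 17
  between Oak and Elm: 29 + 7 − 22 = 14
  between Elm and Spruce: 7 + 30 − 26 = 11
  between Spruce and Alder: 30 + 28 − 8 = 50
Cheapest insertion is between Elm and Spruce, adding 11.
New total = 127 + 11 = 138.

+11 — insert Dale between Elm and Spruce.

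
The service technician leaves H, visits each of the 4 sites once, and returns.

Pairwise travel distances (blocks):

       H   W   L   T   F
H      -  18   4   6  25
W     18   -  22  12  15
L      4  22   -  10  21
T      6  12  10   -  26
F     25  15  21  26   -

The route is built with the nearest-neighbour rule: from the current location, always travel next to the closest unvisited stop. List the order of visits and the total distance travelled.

At H the remaining stops are L 4, T 6, W 18, F 25; go to L.
At L the remaining stops are T 10, F 21, W 22; go to T.
At T the remaining stops are W 12, F 26; go to W.
At W the remaining stops are F 15; go to F.
Return F→H: 25.
Total = 4 + 10 + 12 + 15 + 25 = 66.

Nearest-neighbour total = 66 blocks; route H → L → T → W → F → H.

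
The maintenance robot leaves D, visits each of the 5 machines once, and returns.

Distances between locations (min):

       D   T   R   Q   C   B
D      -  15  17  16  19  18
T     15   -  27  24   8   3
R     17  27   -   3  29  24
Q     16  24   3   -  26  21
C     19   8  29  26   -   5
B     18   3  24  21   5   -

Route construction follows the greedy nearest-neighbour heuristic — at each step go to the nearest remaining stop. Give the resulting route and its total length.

At D the remaining stops are T 15, Q 16, R 17, B 18, C 19; go to T.
At T the remaining stops are B 3, C 8, Q 24, R 27; go to B.
At B the remaining stops are C 5, Q 21, R 24; go to C.
At C the remaining stops are Q 26, R 29; go to Q.
At Q the remaining stops are R 3; go to R.
Return R→D: 17.
Total = 15 + 3 + 5 + 26 + 3 + 17 = 69.

Total distance 69 min via the nearest-neighbour route D → T → B → C → Q → R → D.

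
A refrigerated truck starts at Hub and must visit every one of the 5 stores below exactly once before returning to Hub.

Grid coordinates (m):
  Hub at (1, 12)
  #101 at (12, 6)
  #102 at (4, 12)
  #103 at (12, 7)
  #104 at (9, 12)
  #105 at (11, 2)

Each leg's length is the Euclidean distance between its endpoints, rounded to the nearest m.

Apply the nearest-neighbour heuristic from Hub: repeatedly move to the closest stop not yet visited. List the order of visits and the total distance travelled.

Total distance 33 m via the nearest-neighbour route Hub → #102 → #104 → #103 → #101 → #105 → Hub.

At Hub the remaining stops are #102 3, #104 8, #103 12, #101 13, #105 14; go to #102.
At #102 the remaining stops are #104 5, #103 9, #101 10, #105 12; go to #104.
At #104 the remaining stops are #103 6, #101 7, #105 10; go to #103.
At #103 the remaining stops are #101 1, #105 5; go to #101.
At #101 the remaining stops are #105 4; go to #105.
Return #105→Hub: 14.
Total = 3 + 5 + 6 + 1 + 4 + 14 = 33.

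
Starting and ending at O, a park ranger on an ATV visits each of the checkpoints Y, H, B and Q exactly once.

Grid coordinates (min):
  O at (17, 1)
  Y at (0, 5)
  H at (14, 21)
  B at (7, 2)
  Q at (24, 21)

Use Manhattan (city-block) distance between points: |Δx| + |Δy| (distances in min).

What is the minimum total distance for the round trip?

With 4 stops there are 4!/2 = 12 distinct round trips (a route and its reverse cost the same).
O - Y - H - B - Q - O: 21+30+26+36+27 = 140
O - Y - H - Q - B - O: 21+30+10+36+11 = 108
O - Y - B - H - Q - O: 21+10+26+10+27 = 94
O - Y - B - Q - H - O: 21+10+36+10+23 = 100
O - Y - Q - H - B - O: 21+40+10+26+11 = 108
O - Y - Q - B - H - O: 21+40+36+26+23 = 146
O - H - Y - B - Q - O: 23+30+10+36+27 = 126
O - H - Y - Q - B - O: 23+30+40+36+11 = 140
O - H - B - Y - Q - O: 23+26+10+40+27 = 126
O - H - Q - Y - B - O: 23+10+40+10+11 = 94
O - B - Y - H - Q - O: 11+10+30+10+27 = 88
O - B - H - Y - Q - O: 11+26+30+40+27 = 134
The minimum is 88.
One optimal route: O → B → Y → H → Q → O (or its reverse).

Shortest round trip = 88 min.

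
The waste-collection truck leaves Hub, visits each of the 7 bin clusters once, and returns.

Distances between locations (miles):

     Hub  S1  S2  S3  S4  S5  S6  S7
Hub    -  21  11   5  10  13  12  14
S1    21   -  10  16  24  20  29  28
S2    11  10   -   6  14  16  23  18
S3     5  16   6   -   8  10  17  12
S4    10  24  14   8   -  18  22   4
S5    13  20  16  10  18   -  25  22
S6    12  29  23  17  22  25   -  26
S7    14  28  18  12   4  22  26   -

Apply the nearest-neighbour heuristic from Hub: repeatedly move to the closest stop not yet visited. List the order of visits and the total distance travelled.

Total distance 101 miles via the nearest-neighbour route Hub → S3 → S2 → S1 → S5 → S4 → S7 → S6 → Hub.

From Hub: distances to unvisited — S3=5, S4=10, S2=11, S6=12, S5=13, S7=14, S1=21. Nearest is S3 (5).
From S3: distances to unvisited — S2=6, S4=8, S5=10, S7=12, S1=16, S6=17. Nearest is S2 (6).
From S2: distances to unvisited — S1=10, S4=14, S5=16, S7=18, S6=23. Nearest is S1 (10).
From S1: distances to unvisited — S5=20, S4=24, S7=28, S6=29. Nearest is S5 (20).
From S5: distances to unvisited — S4=18, S7=22, S6=25. Nearest is S4 (18).
From S4: distances to unvisited — S7=4, S6=22. Nearest is S7 (4).
From S7: distances to unvisited — S6=26. Nearest is S6 (26).
Return S6→Hub: 12.
Total = 5 + 6 + 10 + 20 + 18 + 4 + 26 + 12 = 101.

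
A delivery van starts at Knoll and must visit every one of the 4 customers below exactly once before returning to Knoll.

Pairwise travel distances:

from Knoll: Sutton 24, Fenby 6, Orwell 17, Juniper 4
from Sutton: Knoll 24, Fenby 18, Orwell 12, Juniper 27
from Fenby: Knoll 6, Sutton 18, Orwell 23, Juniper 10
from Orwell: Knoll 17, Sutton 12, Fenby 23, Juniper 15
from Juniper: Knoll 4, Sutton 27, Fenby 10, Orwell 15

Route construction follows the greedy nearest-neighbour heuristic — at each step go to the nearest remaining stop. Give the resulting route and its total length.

61 along Knoll → Juniper → Fenby → Sutton → Orwell → Knoll.

Knoll → [Juniper:4 / Fenby:6 / Orwell:17 / Sutton:24] → Juniper (4)
Juniper → [Fenby:10 / Orwell:15 / Sutton:27] → Fenby (10)
Fenby → [Sutton:18 / Orwell:23] → Sutton (18)
Sutton → [Orwell:12] → Orwell (12)
Return Orwell→Knoll: 17.
Total = 4 + 10 + 18 + 12 + 17 = 61.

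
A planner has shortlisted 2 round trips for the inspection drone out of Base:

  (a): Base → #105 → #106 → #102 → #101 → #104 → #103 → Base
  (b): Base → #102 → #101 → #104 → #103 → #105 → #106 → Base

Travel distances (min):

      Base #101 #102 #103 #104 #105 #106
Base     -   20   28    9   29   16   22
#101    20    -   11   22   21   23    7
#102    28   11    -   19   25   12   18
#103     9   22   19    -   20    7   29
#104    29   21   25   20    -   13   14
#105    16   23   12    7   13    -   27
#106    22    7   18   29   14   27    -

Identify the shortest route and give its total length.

122 min — (a) is the shortest.

(a): 16 + 27 + 18 + 11 + 21 + 20 + 9 = 122
(b): 28 + 11 + 21 + 20 + 7 + 27 + 22 = 136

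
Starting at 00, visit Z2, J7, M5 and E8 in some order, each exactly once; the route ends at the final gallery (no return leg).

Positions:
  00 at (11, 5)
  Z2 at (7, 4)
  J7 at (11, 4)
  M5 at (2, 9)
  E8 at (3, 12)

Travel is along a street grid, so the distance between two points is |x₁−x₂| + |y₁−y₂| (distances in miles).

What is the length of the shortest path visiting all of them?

Minimum one-way distance = 19 miles.

There are 4! = 24 possible orderings.
00→Z2→J7→M5→E8: 5+4+14+4 = 27
00→Z2→J7→E8→M5: 5+4+16+4 = 29
00→Z2→M5→J7→E8: 5+10+14+16 = 45
00→Z2→M5→E8→J7: 5+10+4+16 = 35
00→Z2→E8→J7→M5: 5+12+16+14 = 47
00→Z2→E8→M5→J7: 5+12+4+14 = 35
00→J7→Z2→M5→E8: 1+4+10+4 = 19
00→J7→Z2→E8→M5: 1+4+12+4 = 21
00→J7→M5→Z2→E8: 1+14+10+12 = 37
00→J7→M5→E8→Z2: 1+14+4+12 = 31
00→J7→E8→Z2→M5: 1+16+12+10 = 39
00→J7→E8→M5→Z2: 1+16+4+10 = 31
00→M5→Z2→J7→E8: 13+10+4+16 = 43
00→M5→Z2→E8→J7: 13+10+12+16 = 51
… (10 more)
The minimum is 19.
One shortest path: 00 → J7 → Z2 → M5 → E8.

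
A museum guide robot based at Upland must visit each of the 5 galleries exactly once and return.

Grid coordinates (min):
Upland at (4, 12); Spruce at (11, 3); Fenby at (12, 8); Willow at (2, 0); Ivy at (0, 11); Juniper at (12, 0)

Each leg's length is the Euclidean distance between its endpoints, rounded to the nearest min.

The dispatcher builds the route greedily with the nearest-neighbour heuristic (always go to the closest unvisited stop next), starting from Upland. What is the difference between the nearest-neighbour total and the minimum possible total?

Upland: Ivy=4, Fenby=9, Spruce=11, Willow=12, Juniper=14 ⇒ Ivy
Ivy: Willow=11, Fenby=12, Spruce=14, Juniper=16 ⇒ Willow
Willow: Spruce=9, Juniper=10, Fenby=13 ⇒ Spruce
Spruce: Juniper=3, Fenby=5 ⇒ Juniper
Juniper: Fenby=8 ⇒ Fenby
NN route Upland → Ivy → Willow → Spruce → Juniper → Fenby → Upland costs 44.
Optimal: Upland → Fenby → Spruce → Juniper → Willow → Ivy → Upland costs 42 (by enumerating all 60 distinct tours).
Excess = 44 − 42 = 2.

2 min longer than the optimal tour.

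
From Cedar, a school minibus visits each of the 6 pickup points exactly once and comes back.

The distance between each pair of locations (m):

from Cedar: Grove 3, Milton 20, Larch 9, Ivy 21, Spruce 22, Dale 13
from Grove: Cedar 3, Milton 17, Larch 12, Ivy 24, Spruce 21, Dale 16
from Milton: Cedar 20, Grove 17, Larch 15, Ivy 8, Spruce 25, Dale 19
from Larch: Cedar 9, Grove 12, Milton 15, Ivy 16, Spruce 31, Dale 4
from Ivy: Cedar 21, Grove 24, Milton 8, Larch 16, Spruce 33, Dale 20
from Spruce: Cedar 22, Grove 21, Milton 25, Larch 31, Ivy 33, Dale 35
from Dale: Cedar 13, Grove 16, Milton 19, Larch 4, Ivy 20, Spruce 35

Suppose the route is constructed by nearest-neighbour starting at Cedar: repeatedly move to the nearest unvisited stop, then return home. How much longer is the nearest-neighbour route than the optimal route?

Cedar: Grove=3, Larch=9, Dale=13, Milton=20, Ivy=21, Spruce=22 ⇒ Grove
Grove: Larch=12, Dale=16, Milton=17, Spruce=21, Ivy=24 ⇒ Larch
Larch: Dale=4, Milton=15, Ivy=16, Spruce=31 ⇒ Dale
Dale: Milton=19, Ivy=20, Spruce=35 ⇒ Milton
Milton: Ivy=8, Spruce=25 ⇒ Ivy
Ivy: Spruce=33 ⇒ Spruce
NN route Cedar → Grove → Larch → Dale → Milton → Ivy → Spruce → Cedar costs 101.
Optimal: Cedar → Grove → Spruce → Milton → Ivy → Larch → Dale → Cedar costs 90 (by enumerating all 360 distinct tours).
Excess = 101 − 90 = 11.

11 m longer than the optimal tour.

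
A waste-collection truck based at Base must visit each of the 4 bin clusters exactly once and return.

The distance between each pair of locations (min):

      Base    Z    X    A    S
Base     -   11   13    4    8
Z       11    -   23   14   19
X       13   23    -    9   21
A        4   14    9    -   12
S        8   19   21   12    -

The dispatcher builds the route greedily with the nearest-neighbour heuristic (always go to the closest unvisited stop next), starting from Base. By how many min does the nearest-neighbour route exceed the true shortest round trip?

1 min longer than the optimal tour.

From Base: A=4, S=8, Z=11, X=13 → choose A (4).
From A: X=9, S=12, Z=14 → choose X (9).
From X: S=21, Z=23 → choose S (21).
From S: Z=19 → choose Z (19).
NN route Base → A → X → S → Z → Base costs 64.
Optimal: Base → Z → X → A → S → Base costs 63 (by enumerating all 12 distinct tours).
Excess = 64 − 63 = 1.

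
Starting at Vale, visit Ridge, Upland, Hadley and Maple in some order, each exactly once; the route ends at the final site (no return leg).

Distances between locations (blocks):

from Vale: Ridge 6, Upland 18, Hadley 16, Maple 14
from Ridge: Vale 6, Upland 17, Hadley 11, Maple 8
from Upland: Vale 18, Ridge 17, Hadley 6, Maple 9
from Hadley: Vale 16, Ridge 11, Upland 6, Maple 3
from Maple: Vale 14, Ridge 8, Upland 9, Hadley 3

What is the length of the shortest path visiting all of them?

There are 4! = 24 possible orderings.
Vale → Ridge → Upland → Hadley → Maple: 6+17+6+3 = 32
Vale → Ridge → Upland → Maple → Hadley: 6+17+9+3 = 35
Vale → Ridge → Hadley → Upland → Maple: 6+11+6+9 = 32
Vale → Ridge → Hadley → Maple → Upland: 6+11+3+9 = 29
Vale → Ridge → Maple → Upland → Hadley: 6+8+9+6 = 29
Vale → Ridge → Maple → Hadley → Upland: 6+8+3+6 = 23
Vale → Upland → Ridge → Hadley → Maple: 18+17+11+3 = 49
Vale → Upland → Ridge → Maple → Hadley: 18+17+8+3 = 46
Vale → Upland → Hadley → Ridge → Maple: 18+6+11+8 = 43
Vale → Upland → Hadley → Maple → Ridge: 18+6+3+8 = 35
Vale → Upland → Maple → Ridge → Hadley: 18+9+8+11 = 46
Vale → Upland → Maple → Hadley → Ridge: 18+9+3+11 = 41
Vale → Hadley → Ridge → Upland → Maple: 16+11+17+9 = 53
Vale → Hadley → Ridge → Maple → Upland: 16+11+8+9 = 44
… (10 more)
The minimum is 23.
One shortest path: Vale → Ridge → Maple → Hadley → Upland.

23 blocks — the minimum one-way total.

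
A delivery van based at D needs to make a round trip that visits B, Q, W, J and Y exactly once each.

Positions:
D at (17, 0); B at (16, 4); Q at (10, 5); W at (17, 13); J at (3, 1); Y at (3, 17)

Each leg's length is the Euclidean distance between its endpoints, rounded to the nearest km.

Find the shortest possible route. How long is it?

There are 60 distinct closed tours to check (reversals are equivalent).
D - B - Q - W - J - Y - D: 4+6+11+18+16+22 = 77
D - B - Q - W - Y - J - D: 4+6+11+15+16+14 = 66
D - B - Q - J - W - Y - D: 4+6+8+18+15+22 = 73
D - B - Q - J - Y - W - D: 4+6+8+16+15+13 = 62
D - B - Q - Y - W - J - D: 4+6+14+15+18+14 = 71
D - B - Q - Y - J - W - D: 4+6+14+16+18+13 = 71
D - B - W - Q - J - Y - D: 4+9+11+8+16+22 = 70
D - B - W - Q - Y - J - D: 4+9+11+14+16+14 = 68
D - B - W - J - Q - Y - D: 4+9+18+8+14+22 = 75
D - B - W - J - Y - Q - D: 4+9+18+16+14+9 = 70
D - B - W - Y - Q - J - D: 4+9+15+14+8+14 = 64
D - B - W - Y - J - Q - D: 4+9+15+16+8+9 = 61
D - B - J - Q - W - Y - D: 4+13+8+11+15+22 = 73
D - B - J - Q - Y - W - D: 4+13+8+14+15+13 = 67
… (46 more)
The minimum is 61.
One optimal route: D → B → W → Y → J → Q → D (or its reverse).

Shortest round trip = 61 km.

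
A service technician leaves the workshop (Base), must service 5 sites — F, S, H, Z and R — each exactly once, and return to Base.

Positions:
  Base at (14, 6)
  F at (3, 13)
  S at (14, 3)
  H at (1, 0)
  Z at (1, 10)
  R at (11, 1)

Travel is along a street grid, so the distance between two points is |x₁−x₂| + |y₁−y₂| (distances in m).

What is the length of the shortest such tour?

52 m — the shortest possible round trip.

With 5 stops there are 5!/2 = 60 distinct round trips (a route and its reverse cost the same).
Base-F-S-H-Z-R-Base: 18+21+16+10+19+8 = 92
Base-F-S-H-R-Z-Base: 18+21+16+11+19+17 = 102
Base-F-S-Z-H-R-Base: 18+21+20+10+11+8 = 88
Base-F-S-Z-R-H-Base: 18+21+20+19+11+19 = 108
Base-F-S-R-H-Z-Base: 18+21+5+11+10+17 = 82
Base-F-S-R-Z-H-Base: 18+21+5+19+10+19 = 92
Base-F-H-S-Z-R-Base: 18+15+16+20+19+8 = 96
Base-F-H-S-R-Z-Base: 18+15+16+5+19+17 = 90
Base-F-H-Z-S-R-Base: 18+15+10+20+5+8 = 76
Base-F-H-Z-R-S-Base: 18+15+10+19+5+3 = 70
Base-F-H-R-S-Z-Base: 18+15+11+5+20+17 = 86
Base-F-H-R-Z-S-Base: 18+15+11+19+20+3 = 86
Base-F-Z-S-H-R-Base: 18+5+20+16+11+8 = 78
Base-F-Z-S-R-H-Base: 18+5+20+5+11+19 = 78
… (46 more)
Base-F-Z-H-R-S-Base: 18+5+10+11+5+3 = 52  ← best
The minimum is 52.
One optimal route: Base → F → Z → H → R → S → Base (or its reverse).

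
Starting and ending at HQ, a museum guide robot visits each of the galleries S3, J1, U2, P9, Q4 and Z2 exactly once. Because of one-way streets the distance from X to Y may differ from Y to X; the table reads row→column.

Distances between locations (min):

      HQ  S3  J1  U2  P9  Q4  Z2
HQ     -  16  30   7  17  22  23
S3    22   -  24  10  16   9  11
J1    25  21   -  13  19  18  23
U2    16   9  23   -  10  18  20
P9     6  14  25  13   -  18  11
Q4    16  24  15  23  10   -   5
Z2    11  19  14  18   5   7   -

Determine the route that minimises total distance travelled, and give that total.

Shortest round trip = 69 min.

HQ→S3→J1→U2→P9→Q4→Z2→HQ: 16+24+13+10+18+5+11 = 97
HQ→S3→J1→U2→P9→Z2→Q4→HQ: 16+24+13+10+11+7+16 = 97
HQ→S3→J1→U2→Q4→P9→Z2→HQ: 16+24+13+18+10+11+11 = 103
HQ→S3→J1→U2→Q4→Z2→P9→HQ: 16+24+13+18+5+5+6 = 87
HQ→S3→J1→U2→Z2→P9→Q4→HQ: 16+24+13+20+5+18+16 = 112
HQ→S3→J1→U2→Z2→Q4→P9→HQ: 16+24+13+20+7+10+6 = 96
HQ→S3→J1→P9→U2→Q4→Z2→HQ: 16+24+19+13+18+5+11 = 106
HQ→S3→J1→P9→U2→Z2→Q4→HQ: 16+24+19+13+20+7+16 = 115
… (712 more)
HQ→U2→S3→Q4→Z2→J1→P9→HQ: 7+9+9+5+14+19+6 = 69  ← best
The minimum is 69.
One optimal route: HQ → U2 → S3 → Q4 → Z2 → J1 → P9 → HQ.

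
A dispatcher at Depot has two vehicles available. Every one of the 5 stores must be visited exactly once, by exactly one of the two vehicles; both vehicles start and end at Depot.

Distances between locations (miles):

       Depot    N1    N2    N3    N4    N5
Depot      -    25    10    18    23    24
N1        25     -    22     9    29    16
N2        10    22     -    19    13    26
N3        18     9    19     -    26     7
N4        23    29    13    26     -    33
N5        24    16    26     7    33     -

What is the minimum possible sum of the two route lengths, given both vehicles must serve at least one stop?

111 miles — the smallest possible combined total.

Check every non-empty split of the stops between the two vehicles; for each half take its own optimal tour:
  {N1} + {N2, N3, N4, N5}: 50 + 80 = 130
  {N2} + {N1, N3, N4, N5}: 20 + 92 = 112
  {N1, N2} + {N3, N4, N5}: 57 + 80 = 137
  {N3} + {N1, N2, N4, N5}: 36 + 92 = 128
  {N1, N3} + {N2, N4, N5}: 52 + 80 = 132
  {N2, N3} + {N1, N4, N5}: 47 + 92 = 139
  … (15 splits in total)
  {N2, N4} + {N1, N3, N5}: 46 + 65 = 111  ← best
Best: vehicle 1 Depot → N2 → N4 → Depot = 46; vehicle 2 Depot → N1 → N3 → N5 → Depot = 65; combined 111.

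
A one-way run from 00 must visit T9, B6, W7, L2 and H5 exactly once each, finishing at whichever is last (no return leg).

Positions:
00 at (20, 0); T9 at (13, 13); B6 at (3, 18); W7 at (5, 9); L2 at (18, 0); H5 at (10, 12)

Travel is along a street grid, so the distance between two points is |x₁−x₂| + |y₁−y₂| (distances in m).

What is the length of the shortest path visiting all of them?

Minimum one-way distance = 43 m.

There are 5! = 120 possible orderings.
00→T9→B6→W7→L2→H5: 20+15+11+22+20 = 88
00→T9→B6→W7→H5→L2: 20+15+11+8+20 = 74
00→T9→B6→L2→W7→H5: 20+15+33+22+8 = 98
00→T9→B6→L2→H5→W7: 20+15+33+20+8 = 96
00→T9→B6→H5→W7→L2: 20+15+13+8+22 = 78
00→T9→B6→H5→L2→W7: 20+15+13+20+22 = 90
00→T9→W7→B6→L2→H5: 20+12+11+33+20 = 96
00→T9→W7→B6→H5→L2: 20+12+11+13+20 = 76
00→T9→W7→L2→B6→H5: 20+12+22+33+13 = 100
00→T9→W7→L2→H5→B6: 20+12+22+20+13 = 87
00→T9→W7→H5→B6→L2: 20+12+8+13+33 = 86
00→T9→W7→H5→L2→B6: 20+12+8+20+33 = 93
00→T9→L2→B6→W7→H5: 20+18+33+11+8 = 90
00→T9→L2→B6→H5→W7: 20+18+33+13+8 = 92
… (106 more)
00→L2→T9→H5→W7→B6: 2+18+4+8+11 = 43  ← best
The minimum is 43.
One shortest path: 00 → L2 → T9 → H5 → W7 → B6.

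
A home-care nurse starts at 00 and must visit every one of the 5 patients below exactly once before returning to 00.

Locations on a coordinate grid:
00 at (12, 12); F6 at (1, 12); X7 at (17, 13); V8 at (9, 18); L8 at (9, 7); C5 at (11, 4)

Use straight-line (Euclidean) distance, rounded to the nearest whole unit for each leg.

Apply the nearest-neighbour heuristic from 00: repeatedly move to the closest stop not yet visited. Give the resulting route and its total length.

00 → [X7:5 / L8:6 / V8:7 / C5:8 / F6:11] → X7 (5)
X7 → [V8:9 / L8:10 / C5:11 / F6:16] → V8 (9)
V8 → [F6:10 / L8:11 / C5:14] → F6 (10)
F6 → [L8:9 / C5:13] → L8 (9)
L8 → [C5:4] → C5 (4)
Return C5→00: 8.
Total = 5 + 9 + 10 + 9 + 4 + 8 = 45.

Total distance 45 via the nearest-neighbour route 00 → X7 → V8 → F6 → L8 → C5 → 00.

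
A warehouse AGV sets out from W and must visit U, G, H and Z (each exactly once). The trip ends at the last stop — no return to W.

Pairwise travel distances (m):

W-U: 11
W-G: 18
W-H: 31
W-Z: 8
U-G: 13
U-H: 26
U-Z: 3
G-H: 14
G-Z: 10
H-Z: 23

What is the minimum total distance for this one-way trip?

There are 4! = 24 possible orderings.
W → U → G → H → Z: 11+13+14+23 = 61
W → U → G → Z → H: 11+13+10+23 = 57
W → U → H → G → Z: 11+26+14+10 = 61
W → U → H → Z → G: 11+26+23+10 = 70
W → U → Z → G → H: 11+3+10+14 = 38
W → U → Z → H → G: 11+3+23+14 = 51
W → G → U → H → Z: 18+13+26+23 = 80
W → G → U → Z → H: 18+13+3+23 = 57
W → G → H → U → Z: 18+14+26+3 = 61
W → G → H → Z → U: 18+14+23+3 = 58
W → G → Z → U → H: 18+10+3+26 = 57
W → G → Z → H → U: 18+10+23+26 = 77
W → H → U → G → Z: 31+26+13+10 = 80
W → H → U → Z → G: 31+26+3+10 = 70
… (10 more)
The minimum is 38.
One shortest path: W → U → Z → G → H.

Minimum one-way distance = 38 m.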